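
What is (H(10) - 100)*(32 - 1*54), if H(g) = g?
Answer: 1980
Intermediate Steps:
(H(10) - 100)*(32 - 1*54) = (10 - 100)*(32 - 1*54) = -90*(32 - 54) = -90*(-22) = 1980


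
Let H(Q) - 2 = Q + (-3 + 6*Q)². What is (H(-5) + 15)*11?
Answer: 12111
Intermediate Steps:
H(Q) = 2 + Q + (-3 + 6*Q)² (H(Q) = 2 + (Q + (-3 + 6*Q)²) = 2 + Q + (-3 + 6*Q)²)
(H(-5) + 15)*11 = ((11 - 35*(-5) + 36*(-5)²) + 15)*11 = ((11 + 175 + 36*25) + 15)*11 = ((11 + 175 + 900) + 15)*11 = (1086 + 15)*11 = 1101*11 = 12111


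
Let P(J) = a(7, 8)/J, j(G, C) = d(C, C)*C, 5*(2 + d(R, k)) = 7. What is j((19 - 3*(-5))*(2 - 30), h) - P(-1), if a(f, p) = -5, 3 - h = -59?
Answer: -211/5 ≈ -42.200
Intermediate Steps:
h = 62 (h = 3 - 1*(-59) = 3 + 59 = 62)
d(R, k) = -⅗ (d(R, k) = -2 + (⅕)*7 = -2 + 7/5 = -⅗)
j(G, C) = -3*C/5
P(J) = -5/J
j((19 - 3*(-5))*(2 - 30), h) - P(-1) = -⅗*62 - (-5)/(-1) = -186/5 - (-5)*(-1) = -186/5 - 1*5 = -186/5 - 5 = -211/5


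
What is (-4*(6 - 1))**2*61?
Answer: 24400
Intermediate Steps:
(-4*(6 - 1))**2*61 = (-4*5)**2*61 = (-20)**2*61 = 400*61 = 24400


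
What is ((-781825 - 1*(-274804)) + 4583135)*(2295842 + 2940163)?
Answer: 21342553284570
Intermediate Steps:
((-781825 - 1*(-274804)) + 4583135)*(2295842 + 2940163) = ((-781825 + 274804) + 4583135)*5236005 = (-507021 + 4583135)*5236005 = 4076114*5236005 = 21342553284570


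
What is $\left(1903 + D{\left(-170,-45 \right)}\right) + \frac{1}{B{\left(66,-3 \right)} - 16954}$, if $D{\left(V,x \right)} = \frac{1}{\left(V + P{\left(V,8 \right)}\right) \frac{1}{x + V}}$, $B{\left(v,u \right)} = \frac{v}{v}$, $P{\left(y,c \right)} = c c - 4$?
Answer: $\frac{710483255}{372966} \approx 1905.0$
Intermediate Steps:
$P{\left(y,c \right)} = -4 + c^{2}$ ($P{\left(y,c \right)} = c^{2} - 4 = -4 + c^{2}$)
$B{\left(v,u \right)} = 1$
$D{\left(V,x \right)} = \frac{V + x}{60 + V}$ ($D{\left(V,x \right)} = \frac{1}{\left(V - \left(4 - 8^{2}\right)\right) \frac{1}{x + V}} = \frac{1}{\left(V + \left(-4 + 64\right)\right) \frac{1}{V + x}} = \frac{1}{\left(V + 60\right) \frac{1}{V + x}} = \frac{1}{\left(60 + V\right) \frac{1}{V + x}} = \frac{1}{\frac{1}{V + x} \left(60 + V\right)} = \frac{V + x}{60 + V}$)
$\left(1903 + D{\left(-170,-45 \right)}\right) + \frac{1}{B{\left(66,-3 \right)} - 16954} = \left(1903 + \frac{-170 - 45}{60 - 170}\right) + \frac{1}{1 - 16954} = \left(1903 + \frac{1}{-110} \left(-215\right)\right) + \frac{1}{-16953} = \left(1903 - - \frac{43}{22}\right) - \frac{1}{16953} = \left(1903 + \frac{43}{22}\right) - \frac{1}{16953} = \frac{41909}{22} - \frac{1}{16953} = \frac{710483255}{372966}$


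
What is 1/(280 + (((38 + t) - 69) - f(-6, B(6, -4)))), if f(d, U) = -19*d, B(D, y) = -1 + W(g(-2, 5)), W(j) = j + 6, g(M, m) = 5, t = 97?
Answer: 1/232 ≈ 0.0043103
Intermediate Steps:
W(j) = 6 + j
B(D, y) = 10 (B(D, y) = -1 + (6 + 5) = -1 + 11 = 10)
1/(280 + (((38 + t) - 69) - f(-6, B(6, -4)))) = 1/(280 + (((38 + 97) - 69) - (-19)*(-6))) = 1/(280 + ((135 - 69) - 1*114)) = 1/(280 + (66 - 114)) = 1/(280 - 48) = 1/232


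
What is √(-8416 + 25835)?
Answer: √17419 ≈ 131.98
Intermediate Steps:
√(-8416 + 25835) = √17419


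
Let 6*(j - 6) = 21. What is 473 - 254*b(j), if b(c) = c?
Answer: -1940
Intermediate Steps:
j = 19/2 (j = 6 + (⅙)*21 = 6 + 7/2 = 19/2 ≈ 9.5000)
473 - 254*b(j) = 473 - 254*19/2 = 473 - 2413 = -1940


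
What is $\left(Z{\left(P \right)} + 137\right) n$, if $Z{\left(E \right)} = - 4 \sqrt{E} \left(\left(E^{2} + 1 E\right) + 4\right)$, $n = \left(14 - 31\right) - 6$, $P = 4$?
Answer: $1265$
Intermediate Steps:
$n = -23$ ($n = -17 - 6 = -23$)
$Z{\left(E \right)} = - 4 \sqrt{E} \left(4 + E + E^{2}\right)$ ($Z{\left(E \right)} = - 4 \sqrt{E} \left(\left(E^{2} + E\right) + 4\right) = - 4 \sqrt{E} \left(\left(E + E^{2}\right) + 4\right) = - 4 \sqrt{E} \left(4 + E + E^{2}\right)$)
$\left(Z{\left(P \right)} + 137\right) n = \left(4 \sqrt{4} \left(-4 - 4 - 4^{2}\right) + 137\right) \left(-23\right) = \left(4 \cdot 2 \left(-4 - 4 - 16\right) + 137\right) \left(-23\right) = \left(4 \cdot 2 \left(-24\right) + 137\right) \left(-23\right) = \left(-192 + 137\right) \left(-23\right) = \left(-55\right) \left(-23\right) = 1265$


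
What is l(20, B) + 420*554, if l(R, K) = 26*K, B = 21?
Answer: 233226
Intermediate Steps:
l(20, B) + 420*554 = 26*21 + 420*554 = 546 + 232680 = 233226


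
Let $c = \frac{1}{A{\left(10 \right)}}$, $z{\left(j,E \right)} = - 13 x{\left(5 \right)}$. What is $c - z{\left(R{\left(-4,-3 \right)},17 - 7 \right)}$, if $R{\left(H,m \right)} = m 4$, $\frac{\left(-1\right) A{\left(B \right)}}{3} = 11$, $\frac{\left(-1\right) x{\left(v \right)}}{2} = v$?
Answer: $- \frac{4291}{33} \approx -130.03$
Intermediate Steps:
$x{\left(v \right)} = - 2 v$
$A{\left(B \right)} = -33$ ($A{\left(B \right)} = \left(-3\right) 11 = -33$)
$R{\left(H,m \right)} = 4 m$
$z{\left(j,E \right)} = 130$ ($z{\left(j,E \right)} = - 13 \left(\left(-2\right) 5\right) = \left(-13\right) \left(-10\right) = 130$)
$c = - \frac{1}{33}$ ($c = \frac{1}{-33} = - \frac{1}{33} \approx -0.030303$)
$c - z{\left(R{\left(-4,-3 \right)},17 - 7 \right)} = - \frac{1}{33} - 130 = - \frac{4291}{33}$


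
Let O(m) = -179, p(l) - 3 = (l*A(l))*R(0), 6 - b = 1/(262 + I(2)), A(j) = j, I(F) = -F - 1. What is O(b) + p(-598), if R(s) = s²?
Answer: -176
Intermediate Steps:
I(F) = -1 - F
b = 1553/259 (b = 6 - 1/(262 + (-1 - 1*2)) = 6 - 1/(262 + (-1 - 2)) = 6 - 1/(262 - 3) = 6 - 1/259 = 1553/259 ≈ 5.9961)
p(l) = 3 (p(l) = 3 + (l*l)*0² = 3 + l²*0 = 3 + 0 = 3)
O(b) + p(-598) = -179 + 3 = -176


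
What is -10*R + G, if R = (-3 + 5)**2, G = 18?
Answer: -22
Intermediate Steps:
R = 4 (R = 2**2 = 4)
-10*R + G = -10*4 + 18 = -40 + 18 = -22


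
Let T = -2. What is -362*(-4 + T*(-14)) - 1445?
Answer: -10133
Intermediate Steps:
-362*(-4 + T*(-14)) - 1445 = -362*(-4 - 2*(-14)) - 1445 = -362*(-4 + 28) - 1445 = -362*24 - 1445 = -8688 - 1445 = -10133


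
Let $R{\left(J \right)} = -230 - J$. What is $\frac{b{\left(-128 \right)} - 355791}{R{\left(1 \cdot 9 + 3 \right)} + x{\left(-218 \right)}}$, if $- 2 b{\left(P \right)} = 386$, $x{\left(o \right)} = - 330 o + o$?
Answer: $- \frac{44498}{8935} \approx -4.9802$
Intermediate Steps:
$x{\left(o \right)} = - 329 o$
$b{\left(P \right)} = -193$ ($b{\left(P \right)} = \left(- \frac{1}{2}\right) 386 = -193$)
$\frac{b{\left(-128 \right)} - 355791}{R{\left(1 \cdot 9 + 3 \right)} + x{\left(-218 \right)}} = \frac{-193 - 355791}{\left(-230 - \left(1 \cdot 9 + 3\right)\right) - -71722} = - \frac{355984}{\left(-230 - \left(9 + 3\right)\right) + 71722} = - \frac{355984}{\left(-230 - 12\right) + 71722} = - \frac{355984}{-242 + 71722} = - \frac{355984}{71480} = \left(-355984\right) \frac{1}{71480} = - \frac{44498}{8935}$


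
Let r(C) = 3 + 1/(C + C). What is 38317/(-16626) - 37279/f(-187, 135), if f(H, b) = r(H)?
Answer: -231848397953/18637746 ≈ -12440.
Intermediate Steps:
r(C) = 3 + 1/(2*C)
f(H, b) = 3 + 1/(2*H)
38317/(-16626) - 37279/f(-187, 135) = 38317/(-16626) - 37279/(3 + (½)/(-187)) = 38317*(-1/16626) - 37279/(3 + (½)*(-1/187)) = -38317/16626 - 37279/(3 - 1/374) = -38317/16626 - 37279/1121/374 = -38317/16626 - 37279*374/1121 = -38317/16626 - 13942346/1121 = -231848397953/18637746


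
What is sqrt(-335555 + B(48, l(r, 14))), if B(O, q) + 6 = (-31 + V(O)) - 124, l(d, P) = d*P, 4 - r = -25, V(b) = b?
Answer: 2*I*sqrt(83917) ≈ 579.37*I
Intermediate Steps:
r = 29 (r = 4 - 1*(-25) = 4 + 25 = 29)
l(d, P) = P*d
B(O, q) = -161 + O (B(O, q) = -6 + ((-31 + O) - 124) = -6 + (-155 + O) = -161 + O)
sqrt(-335555 + B(48, l(r, 14))) = sqrt(-335555 + (-161 + 48)) = sqrt(-335555 - 113) = sqrt(-335668) = 2*I*sqrt(83917)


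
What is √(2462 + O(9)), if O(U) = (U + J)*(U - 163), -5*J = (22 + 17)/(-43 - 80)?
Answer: √44808490/205 ≈ 32.653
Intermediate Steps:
J = 13/205 (J = -(22 + 17)/(5*(-43 - 80)) = -39/(5*(-123)) = -39*(-1)/(5*123) = -⅕*(-13/41) = 13/205 ≈ 0.063415)
O(U) = (-163 + U)*(13/205 + U) (O(U) = (U + 13/205)*(U - 163) = (13/205 + U)*(-163 + U) = (-163 + U)*(13/205 + U))
√(2462 + O(9)) = √(2462 + (-2119/205 + 9² - 33402/205*9)) = √(2462 + (-2119/205 + 81 - 300618/205)) = √(2462 - 286132/205) = √(218578/205) = √44808490/205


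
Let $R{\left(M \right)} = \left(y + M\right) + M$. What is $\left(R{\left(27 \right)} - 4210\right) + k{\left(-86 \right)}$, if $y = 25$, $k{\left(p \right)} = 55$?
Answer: $-4076$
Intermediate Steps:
$R{\left(M \right)} = 25 + 2 M$ ($R{\left(M \right)} = \left(25 + M\right) + M = 25 + 2 M$)
$\left(R{\left(27 \right)} - 4210\right) + k{\left(-86 \right)} = \left(\left(25 + 2 \cdot 27\right) - 4210\right) + 55 = \left(\left(25 + 54\right) - 4210\right) + 55 = \left(79 - 4210\right) + 55 = -4131 + 55 = -4076$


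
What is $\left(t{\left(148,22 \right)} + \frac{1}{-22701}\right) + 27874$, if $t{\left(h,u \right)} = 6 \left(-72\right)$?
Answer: $\frac{622960841}{22701} \approx 27442.0$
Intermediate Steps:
$t{\left(h,u \right)} = -432$
$\left(t{\left(148,22 \right)} + \frac{1}{-22701}\right) + 27874 = \left(-432 + \frac{1}{-22701}\right) + 27874 = \left(-432 - \frac{1}{22701}\right) + 27874 = - \frac{9806833}{22701} + 27874 = \frac{622960841}{22701}$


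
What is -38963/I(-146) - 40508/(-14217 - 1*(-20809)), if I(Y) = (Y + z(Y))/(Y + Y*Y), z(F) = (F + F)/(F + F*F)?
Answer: 49276288853189/8722864 ≈ 5.6491e+6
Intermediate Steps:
z(F) = 2*F/(F + F**2) (z(F) = (2*F)/(F + F**2) = 2*F/(F + F**2))
I(Y) = (Y + 2/(1 + Y))/(Y + Y**2) (I(Y) = (Y + 2/(1 + Y))/(Y + Y*Y) = (Y + 2/(1 + Y))/(Y + Y**2))
-38963/I(-146) - 40508/(-14217 - 1*(-20809)) = -38963*(-146*(1 - 146)**2/(2 - 146*(1 - 146))) - 40508/(-14217 - 1*(-20809)) = -38963*(-3069650/(2 - 146*(-145))) - 40508/(-14217 + 20809) = -38963*(-3069650/(2 + 21170)) - 40508/6592 = -38963/((-1/146*1/21025*21172)) - 40508*1/6592 = -38963/(-10586/1534825) - 10127/1648 = -38963*(-1534825/10586) - 10127/1648 = 59801386475/10586 - 10127/1648 = 49276288853189/8722864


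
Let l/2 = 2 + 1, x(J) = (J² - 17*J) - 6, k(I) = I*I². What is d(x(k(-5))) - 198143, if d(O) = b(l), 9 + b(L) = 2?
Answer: -198150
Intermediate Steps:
k(I) = I³
x(J) = -6 + J² - 17*J
l = 6 (l = 2*(2 + 1) = 2*3 = 6)
b(L) = -7 (b(L) = -9 + 2 = -7)
d(O) = -7
d(x(k(-5))) - 198143 = -7 - 198143 = -198150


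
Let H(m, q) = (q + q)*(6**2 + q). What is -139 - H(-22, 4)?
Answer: -459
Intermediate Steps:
H(m, q) = 2*q*(36 + q) (H(m, q) = (2*q)*(36 + q) = 2*q*(36 + q))
-139 - H(-22, 4) = -139 - 2*4*(36 + 4) = -139 - 2*4*40 = -139 - 1*320 = -139 - 320 = -459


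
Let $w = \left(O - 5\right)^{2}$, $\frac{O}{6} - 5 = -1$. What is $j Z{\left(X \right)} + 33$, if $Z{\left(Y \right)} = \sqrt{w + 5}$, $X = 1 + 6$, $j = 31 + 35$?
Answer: $33 + 66 \sqrt{366} \approx 1295.7$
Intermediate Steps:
$O = 24$ ($O = 30 + 6 \left(-1\right) = 30 - 6 = 24$)
$j = 66$
$w = 361$ ($w = \left(24 - 5\right)^{2} = 19^{2} = 361$)
$X = 7$
$Z{\left(Y \right)} = \sqrt{366}$ ($Z{\left(Y \right)} = \sqrt{361 + 5} = \sqrt{366}$)
$j Z{\left(X \right)} + 33 = 66 \sqrt{366} + 33 = 33 + 66 \sqrt{366}$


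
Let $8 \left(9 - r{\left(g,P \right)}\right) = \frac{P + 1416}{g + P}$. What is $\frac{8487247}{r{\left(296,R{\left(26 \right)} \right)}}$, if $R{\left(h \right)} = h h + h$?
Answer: $\frac{33881090024}{34869} \approx 9.7167 \cdot 10^{5}$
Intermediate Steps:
$R{\left(h \right)} = h + h^{2}$ ($R{\left(h \right)} = h^{2} + h = h + h^{2}$)
$r{\left(g,P \right)} = 9 - \frac{1416 + P}{8 \left(P + g\right)}$ ($r{\left(g,P \right)} = 9 - \frac{\left(P + 1416\right) \frac{1}{g + P}}{8} = 9 - \frac{\left(1416 + P\right) \frac{1}{P + g}}{8} = 9 - \frac{\frac{1}{P + g} \left(1416 + P\right)}{8} = 9 - \frac{1416 + P}{8 \left(P + g\right)}$)
$\frac{8487247}{r{\left(296,R{\left(26 \right)} \right)}} = \frac{8487247}{\frac{1}{26 \left(1 + 26\right) + 296} \left(-177 + 9 \cdot 296 + \frac{71 \cdot 26 \left(1 + 26\right)}{8}\right)} = \frac{8487247}{\frac{1}{26 \cdot 27 + 296} \left(-177 + 2664 + \frac{71 \cdot 26 \cdot 27}{8}\right)} = \frac{8487247}{\frac{1}{702 + 296} \left(-177 + 2664 + \frac{71}{8} \cdot 702\right)} = \frac{8487247}{\frac{1}{998} \left(-177 + 2664 + \frac{24921}{4}\right)} = \frac{8487247}{\frac{1}{998} \cdot \frac{34869}{4}} = \frac{8487247}{\frac{34869}{3992}} = 8487247 \cdot \frac{3992}{34869} = \frac{33881090024}{34869}$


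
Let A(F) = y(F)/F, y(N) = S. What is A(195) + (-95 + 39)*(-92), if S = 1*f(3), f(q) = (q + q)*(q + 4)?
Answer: 334894/65 ≈ 5152.2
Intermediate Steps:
f(q) = 2*q*(4 + q) (f(q) = (2*q)*(4 + q) = 2*q*(4 + q))
S = 42 (S = 1*(2*3*(4 + 3)) = 1*(2*3*7) = 1*42 = 42)
y(N) = 42
A(F) = 42/F
A(195) + (-95 + 39)*(-92) = 42/195 + (-95 + 39)*(-92) = 42*(1/195) - 56*(-92) = 14/65 + 5152 = 334894/65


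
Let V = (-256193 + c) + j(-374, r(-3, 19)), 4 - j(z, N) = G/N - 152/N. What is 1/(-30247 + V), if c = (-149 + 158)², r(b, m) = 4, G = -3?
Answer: -4/1145265 ≈ -3.4926e-6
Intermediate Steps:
j(z, N) = 4 + 155/N (j(z, N) = 4 - (-3/N - 152/N) = 4 - (-155)/N = 4 + 155/N)
c = 81 (c = 9² = 81)
V = -1024277/4 (V = (-256193 + 81) + (4 + 155/4) = -256112 + (4 + 155*(¼)) = -256112 + (4 + 155/4) = -256112 + 171/4 = -1024277/4 ≈ -2.5607e+5)
1/(-30247 + V) = 1/(-30247 - 1024277/4) = 1/(-1145265/4) = -4/1145265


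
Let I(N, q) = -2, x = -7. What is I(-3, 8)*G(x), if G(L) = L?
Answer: 14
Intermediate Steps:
I(-3, 8)*G(x) = -2*(-7) = 14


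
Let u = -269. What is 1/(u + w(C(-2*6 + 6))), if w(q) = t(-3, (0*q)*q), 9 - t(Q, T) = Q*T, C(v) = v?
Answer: -1/260 ≈ -0.0038462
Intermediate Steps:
t(Q, T) = 9 - Q*T
w(q) = 9 (w(q) = 9 - 1*(-3)*(0*q)*q = 9 - 1*(-3)*0*q = 9 - 1*(-3)*0 = 9 + 0 = 9)
1/(u + w(C(-2*6 + 6))) = 1/(-269 + 9) = 1/(-260) = -1/260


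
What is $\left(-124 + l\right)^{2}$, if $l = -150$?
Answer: $75076$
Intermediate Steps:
$\left(-124 + l\right)^{2} = \left(-124 - 150\right)^{2} = \left(-274\right)^{2} = 75076$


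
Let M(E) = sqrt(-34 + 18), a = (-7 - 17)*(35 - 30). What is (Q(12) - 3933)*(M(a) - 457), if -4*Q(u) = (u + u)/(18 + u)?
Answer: 8987362/5 - 78664*I/5 ≈ 1.7975e+6 - 15733.0*I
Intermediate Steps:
Q(u) = -u/(2*(18 + u)) (Q(u) = -(u + u)/(4*(18 + u)) = -2*u/(4*(18 + u)) = -u/(2*(18 + u)))
a = -120 (a = -24*5 = -120)
M(E) = 4*I (M(E) = sqrt(-16) = 4*I)
(Q(12) - 3933)*(M(a) - 457) = (-1*12/(36 + 2*12) - 3933)*(4*I - 457) = (-1*12/(36 + 24) - 3933)*(-457 + 4*I) = (-1*12/60 - 3933)*(-457 + 4*I) = (-1*12*1/60 - 3933)*(-457 + 4*I) = (-1/5 - 3933)*(-457 + 4*I) = -19666*(-457 + 4*I)/5 = 8987362/5 - 78664*I/5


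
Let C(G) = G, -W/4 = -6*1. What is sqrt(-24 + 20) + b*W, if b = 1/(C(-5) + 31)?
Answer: 12/13 + 2*I ≈ 0.92308 + 2.0*I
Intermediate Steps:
W = 24 (W = -(-24) = -4*(-6) = 24)
b = 1/26 (b = 1/(-5 + 31) = 1/26 ≈ 0.038462)
sqrt(-24 + 20) + b*W = sqrt(-24 + 20) + (1/26)*24 = sqrt(-4) + 12/13 = 2*I + 12/13 = 12/13 + 2*I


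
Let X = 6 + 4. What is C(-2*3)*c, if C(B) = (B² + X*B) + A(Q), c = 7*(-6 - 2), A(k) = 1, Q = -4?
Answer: 1288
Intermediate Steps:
X = 10
c = -56 (c = 7*(-8) = -56)
C(B) = 1 + B² + 10*B (C(B) = (B² + 10*B) + 1 = 1 + B² + 10*B)
C(-2*3)*c = (1 + (-2*3)² + 10*(-2*3))*(-56) = (1 + (-6)² + 10*(-6))*(-56) = (1 + 36 - 60)*(-56) = -23*(-56) = 1288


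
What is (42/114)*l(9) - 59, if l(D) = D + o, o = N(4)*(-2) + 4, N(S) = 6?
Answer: -1114/19 ≈ -58.632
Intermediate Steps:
o = -8 (o = 6*(-2) + 4 = -12 + 4 = -8)
l(D) = -8 + D (l(D) = D - 8 = -8 + D)
(42/114)*l(9) - 59 = (42/114)*(-8 + 9) - 59 = (42*(1/114))*1 - 59 = (7/19)*1 - 59 = 7/19 - 59 = -1114/19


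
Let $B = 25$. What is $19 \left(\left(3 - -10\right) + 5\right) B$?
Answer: $8550$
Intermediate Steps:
$19 \left(\left(3 - -10\right) + 5\right) B = 19 \left(\left(3 - -10\right) + 5\right) 25 = 19 \left(\left(3 + 10\right) + 5\right) 25 = 19 \left(13 + 5\right) 25 = 19 \cdot 18 \cdot 25 = 342 \cdot 25 = 8550$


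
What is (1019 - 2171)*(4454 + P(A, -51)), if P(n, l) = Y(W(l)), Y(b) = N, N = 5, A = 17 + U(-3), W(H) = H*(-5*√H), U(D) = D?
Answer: -5136768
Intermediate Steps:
W(H) = -5*H^(3/2)
A = 14 (A = 17 - 3 = 14)
Y(b) = 5
P(n, l) = 5
(1019 - 2171)*(4454 + P(A, -51)) = (1019 - 2171)*(4454 + 5) = -1152*4459 = -5136768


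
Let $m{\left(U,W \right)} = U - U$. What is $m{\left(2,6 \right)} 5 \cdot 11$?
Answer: $0$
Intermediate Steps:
$m{\left(U,W \right)} = 0$
$m{\left(2,6 \right)} 5 \cdot 11 = 0 \cdot 5 \cdot 11 = 0 \cdot 11 = 0$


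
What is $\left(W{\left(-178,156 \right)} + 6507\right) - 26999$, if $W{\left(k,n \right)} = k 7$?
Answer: $-21738$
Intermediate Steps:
$W{\left(k,n \right)} = 7 k$
$\left(W{\left(-178,156 \right)} + 6507\right) - 26999 = \left(7 \left(-178\right) + 6507\right) - 26999 = \left(-1246 + 6507\right) - 26999 = 5261 - 26999 = -21738$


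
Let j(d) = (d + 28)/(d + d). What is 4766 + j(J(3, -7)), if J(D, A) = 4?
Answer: 4770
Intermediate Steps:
j(d) = (28 + d)/(2*d) (j(d) = (28 + d)/((2*d)) = (28 + d)*(1/(2*d)) = (28 + d)/(2*d))
4766 + j(J(3, -7)) = 4766 + (½)*(28 + 4)/4 = 4766 + (½)*(¼)*32 = 4766 + 4 = 4770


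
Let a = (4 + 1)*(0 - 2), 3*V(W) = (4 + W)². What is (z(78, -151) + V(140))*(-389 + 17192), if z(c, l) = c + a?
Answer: 117284940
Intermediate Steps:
V(W) = (4 + W)²/3
a = -10 (a = 5*(-2) = -10)
z(c, l) = -10 + c (z(c, l) = c - 10 = -10 + c)
(z(78, -151) + V(140))*(-389 + 17192) = ((-10 + 78) + (4 + 140)²/3)*(-389 + 17192) = (68 + (⅓)*144²)*16803 = (68 + (⅓)*20736)*16803 = (68 + 6912)*16803 = 6980*16803 = 117284940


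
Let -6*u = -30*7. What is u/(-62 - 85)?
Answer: -5/21 ≈ -0.23810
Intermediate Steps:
u = 35 (u = -(-5)*7 = -⅙*(-210) = 35)
u/(-62 - 85) = 35/(-62 - 85) = 35/(-147) = 35*(-1/147) = -5/21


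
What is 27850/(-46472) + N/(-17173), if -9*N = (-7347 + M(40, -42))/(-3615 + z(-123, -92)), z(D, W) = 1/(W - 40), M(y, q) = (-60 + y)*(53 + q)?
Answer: -14883604485689/24836140006548 ≈ -0.59927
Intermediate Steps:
z(D, W) = 1/(-40 + W)
N = -14476/62241 (N = -(-7347 + (-3180 - 60*(-42) + 53*40 - 42*40))/(9*(-3615 + 1/(-40 - 92))) = -(-7347 + (-3180 + 2520 + 2120 - 1680))/(9*(-3615 + 1/(-132))) = -(-7347 - 220)/(9*(-3615 - 1/132)) = -(-7567)/(9*(-477181/132)) = -(-7567)*(-132)/(9*477181) = -⅑*43428/20747 = -14476/62241 ≈ -0.23258)
27850/(-46472) + N/(-17173) = 27850/(-46472) - 14476/62241/(-17173) = 27850*(-1/46472) - 14476/62241*(-1/17173) = -13925/23236 + 14476/1068864693 = -14883604485689/24836140006548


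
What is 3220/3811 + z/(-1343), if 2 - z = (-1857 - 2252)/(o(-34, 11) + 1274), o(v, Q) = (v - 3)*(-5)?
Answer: 6282607243/7467414407 ≈ 0.84134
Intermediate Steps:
o(v, Q) = 15 - 5*v (o(v, Q) = (-3 + v)*(-5) = 15 - 5*v)
z = 7027/1459 (z = 2 - (-1857 - 2252)/((15 - 5*(-34)) + 1274) = 2 - (-4109)/((15 + 170) + 1274) = 2 - (-4109)/(185 + 1274) = 2 - (-4109)/1459 = 2 - 1*(-4109/1459) = 2 + 4109/1459 = 7027/1459 ≈ 4.8163)
3220/3811 + z/(-1343) = 3220/3811 + (7027/1459)/(-1343) = 3220*(1/3811) + (7027/1459)*(-1/1343) = 3220/3811 - 7027/1959437 = 6282607243/7467414407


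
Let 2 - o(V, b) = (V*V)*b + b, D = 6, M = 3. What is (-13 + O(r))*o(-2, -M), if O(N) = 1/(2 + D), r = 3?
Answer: -1751/8 ≈ -218.88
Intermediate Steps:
O(N) = ⅛ (O(N) = 1/(2 + 6) = 1/8 = ⅛)
o(V, b) = 2 - b - b*V² (o(V, b) = 2 - ((V*V)*b + b) = 2 - (V²*b + b) = 2 - (b*V² + b) = 2 - (b + b*V²) = 2 + (-b - b*V²) = 2 - b - b*V²)
(-13 + O(r))*o(-2, -M) = (-13 + ⅛)*(2 - (-1)*3 - 1*(-1*3)*(-2)²) = -103*(2 - 1*(-3) - 1*(-3)*4)/8 = -103*(2 + 3 + 12)/8 = -103/8*17 = -1751/8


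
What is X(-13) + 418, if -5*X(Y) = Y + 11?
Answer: 2092/5 ≈ 418.40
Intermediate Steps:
X(Y) = -11/5 - Y/5 (X(Y) = -(Y + 11)/5 = -(11 + Y)/5 = -11/5 - Y/5)
X(-13) + 418 = (-11/5 - ⅕*(-13)) + 418 = (-11/5 + 13/5) + 418 = ⅖ + 418 = 2092/5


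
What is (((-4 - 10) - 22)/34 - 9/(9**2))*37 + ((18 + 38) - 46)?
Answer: -5093/153 ≈ -33.288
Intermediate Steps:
(((-4 - 10) - 22)/34 - 9/(9**2))*37 + ((18 + 38) - 46) = ((-14 - 22)*(1/34) - 9/81)*37 + (56 - 46) = (-36*1/34 - 9*1/81)*37 + 10 = (-18/17 - 1/9)*37 + 10 = -179/153*37 + 10 = -6623/153 + 10 = -5093/153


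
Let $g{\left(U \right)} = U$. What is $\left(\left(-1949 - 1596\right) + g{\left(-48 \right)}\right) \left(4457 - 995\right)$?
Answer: $-12438966$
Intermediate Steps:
$\left(\left(-1949 - 1596\right) + g{\left(-48 \right)}\right) \left(4457 - 995\right) = \left(\left(-1949 - 1596\right) - 48\right) \left(4457 - 995\right) = \left(\left(-1949 - 1596\right) - 48\right) 3462 = \left(-3545 - 48\right) 3462 = \left(-3593\right) 3462 = -12438966$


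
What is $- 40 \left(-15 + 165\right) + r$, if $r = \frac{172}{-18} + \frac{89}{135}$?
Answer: $- \frac{811201}{135} \approx -6008.9$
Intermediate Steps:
$r = - \frac{1201}{135}$ ($r = 172 \left(- \frac{1}{18}\right) + 89 \cdot \frac{1}{135} = - \frac{86}{9} + \frac{89}{135} = - \frac{1201}{135} \approx -8.8963$)
$- 40 \left(-15 + 165\right) + r = - 40 \left(-15 + 165\right) - \frac{1201}{135} = \left(-40\right) 150 - \frac{1201}{135} = -6000 - \frac{1201}{135} = - \frac{811201}{135}$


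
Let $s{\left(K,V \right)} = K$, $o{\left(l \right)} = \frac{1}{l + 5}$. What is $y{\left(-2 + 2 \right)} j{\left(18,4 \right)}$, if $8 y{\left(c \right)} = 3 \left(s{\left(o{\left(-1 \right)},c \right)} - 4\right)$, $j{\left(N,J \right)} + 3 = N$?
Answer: $- \frac{675}{32} \approx -21.094$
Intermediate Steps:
$o{\left(l \right)} = \frac{1}{5 + l}$
$j{\left(N,J \right)} = -3 + N$
$y{\left(c \right)} = - \frac{45}{32}$ ($y{\left(c \right)} = \frac{3 \left(\frac{1}{5 - 1} - 4\right)}{8} = \frac{3 \left(\frac{1}{4} - 4\right)}{8} = \frac{3 \left(- \frac{15}{4}\right)}{8} = \frac{1}{8} \left(- \frac{45}{4}\right) = - \frac{45}{32}$)
$y{\left(-2 + 2 \right)} j{\left(18,4 \right)} = - \frac{45 \left(-3 + 18\right)}{32} = \left(- \frac{45}{32}\right) 15 = - \frac{675}{32}$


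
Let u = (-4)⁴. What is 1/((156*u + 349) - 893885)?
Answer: -1/853600 ≈ -1.1715e-6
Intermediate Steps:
u = 256
1/((156*u + 349) - 893885) = 1/((156*256 + 349) - 893885) = 1/((39936 + 349) - 893885) = 1/(40285 - 893885) = 1/(-853600) = -1/853600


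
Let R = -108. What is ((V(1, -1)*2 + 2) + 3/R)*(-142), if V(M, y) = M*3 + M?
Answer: -25489/18 ≈ -1416.1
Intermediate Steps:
V(M, y) = 4*M (V(M, y) = 3*M + M = 4*M)
((V(1, -1)*2 + 2) + 3/R)*(-142) = (((4*1)*2 + 2) + 3/(-108))*(-142) = ((4*2 + 2) + 3*(-1/108))*(-142) = ((8 + 2) - 1/36)*(-142) = (10 - 1/36)*(-142) = (359/36)*(-142) = -25489/18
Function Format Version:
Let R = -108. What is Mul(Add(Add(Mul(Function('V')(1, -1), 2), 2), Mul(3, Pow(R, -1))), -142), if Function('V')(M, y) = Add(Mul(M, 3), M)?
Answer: Rational(-25489, 18) ≈ -1416.1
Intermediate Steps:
Function('V')(M, y) = Mul(4, M) (Function('V')(M, y) = Add(Mul(3, M), M) = Mul(4, M))
Mul(Add(Add(Mul(Function('V')(1, -1), 2), 2), Mul(3, Pow(R, -1))), -142) = Mul(Add(Add(Mul(Mul(4, 1), 2), 2), Mul(3, Pow(-108, -1))), -142) = Mul(Add(Add(Mul(4, 2), 2), Mul(3, Rational(-1, 108))), -142) = Mul(Add(Add(8, 2), Rational(-1, 36)), -142) = Mul(Add(10, Rational(-1, 36)), -142) = Mul(Rational(359, 36), -142) = Rational(-25489, 18)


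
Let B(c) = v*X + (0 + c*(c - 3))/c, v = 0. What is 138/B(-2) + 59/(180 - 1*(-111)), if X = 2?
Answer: -39863/1455 ≈ -27.397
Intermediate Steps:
B(c) = -3 + c (B(c) = 0*2 + (0 + c*(c - 3))/c = 0 + (0 + c*(-3 + c))/c = 0 + (c*(-3 + c))/c = 0 + (-3 + c) = -3 + c)
138/B(-2) + 59/(180 - 1*(-111)) = 138/(-3 - 2) + 59/(180 - 1*(-111)) = 138/(-5) + 59/(180 + 111) = 138*(-⅕) + 59/291 = -138/5 + 59*(1/291) = -138/5 + 59/291 = -39863/1455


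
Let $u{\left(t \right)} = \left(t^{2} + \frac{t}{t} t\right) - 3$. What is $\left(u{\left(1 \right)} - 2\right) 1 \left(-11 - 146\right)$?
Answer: $471$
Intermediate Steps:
$u{\left(t \right)} = -3 + t + t^{2}$ ($u{\left(t \right)} = \left(t^{2} + 1 t\right) - 3 = \left(t^{2} + t\right) - 3 = \left(t + t^{2}\right) - 3 = -3 + t + t^{2}$)
$\left(u{\left(1 \right)} - 2\right) 1 \left(-11 - 146\right) = \left(\left(-3 + 1 + 1^{2}\right) - 2\right) 1 \left(-11 - 146\right) = \left(\left(-3 + 1 + 1\right) - 2\right) 1 \left(-157\right) = \left(-1 - 2\right) 1 \left(-157\right) = \left(-3\right) 1 \left(-157\right) = \left(-3\right) \left(-157\right) = 471$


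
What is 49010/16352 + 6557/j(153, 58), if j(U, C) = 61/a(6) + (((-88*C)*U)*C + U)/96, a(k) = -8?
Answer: 368256680601/123439817200 ≈ 2.9833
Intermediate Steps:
j(U, C) = -61/8 + U/96 - 11*U*C²/12 (j(U, C) = 61/(-8) + (((-88*C)*U)*C + U)/96 = 61*(-⅛) + ((-88*C*U)*C + U)*(1/96) = -61/8 + (-88*U*C² + U)*(1/96) = -61/8 + (U - 88*U*C²)*(1/96) = -61/8 + (U/96 - 11*U*C²/12) = -61/8 + U/96 - 11*U*C²/12)
49010/16352 + 6557/j(153, 58) = 49010/16352 + 6557/(-61/8 + (1/96)*153 - 11/12*153*58²) = 49010*(1/16352) + 6557/(-61/8 + 51/32 - 11/12*153*3364) = 24505/8176 + 6557/(-61/8 + 51/32 - 471801) = 24505/8176 + 6557/(-15097825/32) = 24505/8176 + 6557*(-32/15097825) = 24505/8176 - 209824/15097825 = 368256680601/123439817200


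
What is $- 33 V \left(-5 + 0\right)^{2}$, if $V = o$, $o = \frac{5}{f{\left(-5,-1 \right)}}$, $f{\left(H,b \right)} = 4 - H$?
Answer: $- \frac{1375}{3} \approx -458.33$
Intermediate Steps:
$o = \frac{5}{9}$ ($o = \frac{5}{4 - -5} = \frac{5}{4 + 5} = \frac{5}{9} \approx 0.55556$)
$V = \frac{5}{9} \approx 0.55556$
$- 33 V \left(-5 + 0\right)^{2} = \left(-33\right) \frac{5}{9} \left(-5 + 0\right)^{2} = - \frac{55 \left(-5\right)^{2}}{3} = \left(- \frac{55}{3}\right) 25 = - \frac{1375}{3}$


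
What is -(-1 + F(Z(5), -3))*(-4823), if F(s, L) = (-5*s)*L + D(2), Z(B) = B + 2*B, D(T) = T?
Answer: 1089998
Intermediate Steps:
Z(B) = 3*B
F(s, L) = 2 - 5*L*s (F(s, L) = (-5*s)*L + 2 = -5*L*s + 2 = 2 - 5*L*s)
-(-1 + F(Z(5), -3))*(-4823) = -(-1 + (2 - 5*(-3)*3*5))*(-4823) = -(-1 + (2 - 5*(-3)*15))*(-4823) = -(-1 + (2 + 225))*(-4823) = -(-1 + 227)*(-4823) = -1*226*(-4823) = -226*(-4823) = 1089998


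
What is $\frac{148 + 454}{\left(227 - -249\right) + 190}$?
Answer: $\frac{301}{333} \approx 0.9039$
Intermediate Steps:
$\frac{148 + 454}{\left(227 - -249\right) + 190} = \frac{602}{\left(227 + 249\right) + 190} = \frac{602}{476 + 190} = \frac{602}{666} = 602 \cdot \frac{1}{666} = \frac{301}{333}$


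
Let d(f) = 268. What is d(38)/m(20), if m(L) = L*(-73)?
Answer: -67/365 ≈ -0.18356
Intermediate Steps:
m(L) = -73*L
d(38)/m(20) = 268/((-73*20)) = 268/(-1460) = 268*(-1/1460) = -67/365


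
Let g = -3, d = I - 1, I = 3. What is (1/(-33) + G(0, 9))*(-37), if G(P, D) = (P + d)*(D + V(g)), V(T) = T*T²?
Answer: 43993/33 ≈ 1333.1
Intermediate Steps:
d = 2 (d = 3 - 1 = 2)
V(T) = T³
G(P, D) = (-27 + D)*(2 + P) (G(P, D) = (P + 2)*(D + (-3)³) = (2 + P)*(D - 27) = (2 + P)*(-27 + D) = (-27 + D)*(2 + P))
(1/(-33) + G(0, 9))*(-37) = (1/(-33) + (-54 - 27*0 + 2*9 + 9*0))*(-37) = (-1/33 + (-54 + 0 + 18 + 0))*(-37) = (-1/33 - 36)*(-37) = -1189/33*(-37) = 43993/33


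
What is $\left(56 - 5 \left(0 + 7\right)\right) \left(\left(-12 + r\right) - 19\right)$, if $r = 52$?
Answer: $441$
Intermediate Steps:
$\left(56 - 5 \left(0 + 7\right)\right) \left(\left(-12 + r\right) - 19\right) = \left(56 - 5 \left(0 + 7\right)\right) \left(\left(-12 + 52\right) - 19\right) = \left(56 - 35\right) \left(40 - 19\right) = \left(56 - 35\right) 21 = 21 \cdot 21 = 441$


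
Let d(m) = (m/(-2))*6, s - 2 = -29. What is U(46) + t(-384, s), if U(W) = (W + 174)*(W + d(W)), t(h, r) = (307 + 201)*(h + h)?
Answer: -410384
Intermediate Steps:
s = -27 (s = 2 - 29 = -27)
d(m) = -3*m (d(m) = (m*(-½))*6 = -m/2*6 = -3*m)
t(h, r) = 1016*h (t(h, r) = 508*(2*h) = 1016*h)
U(W) = -2*W*(174 + W) (U(W) = (W + 174)*(W - 3*W) = (174 + W)*(-2*W) = -2*W*(174 + W))
U(46) + t(-384, s) = 2*46*(-174 - 1*46) + 1016*(-384) = 2*46*(-174 - 46) - 390144 = 2*46*(-220) - 390144 = -20240 - 390144 = -410384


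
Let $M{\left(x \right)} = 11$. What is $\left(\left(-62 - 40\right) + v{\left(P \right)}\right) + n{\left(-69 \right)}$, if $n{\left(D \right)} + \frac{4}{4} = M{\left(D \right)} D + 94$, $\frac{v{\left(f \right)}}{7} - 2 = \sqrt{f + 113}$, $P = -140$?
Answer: $-754 + 21 i \sqrt{3} \approx -754.0 + 36.373 i$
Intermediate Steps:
$v{\left(f \right)} = 14 + 7 \sqrt{113 + f}$ ($v{\left(f \right)} = 14 + 7 \sqrt{f + 113} = 14 + 7 \sqrt{113 + f}$)
$n{\left(D \right)} = 93 + 11 D$ ($n{\left(D \right)} = -1 + \left(11 D + 94\right) = -1 + \left(94 + 11 D\right) = 93 + 11 D$)
$\left(\left(-62 - 40\right) + v{\left(P \right)}\right) + n{\left(-69 \right)} = \left(\left(-62 - 40\right) + \left(14 + 7 \sqrt{113 - 140}\right)\right) + \left(93 + 11 \left(-69\right)\right) = \left(\left(-62 - 40\right) + \left(14 + 7 \sqrt{-27}\right)\right) + \left(93 - 759\right) = \left(-102 + \left(14 + 7 \cdot 3 i \sqrt{3}\right)\right) - 666 = \left(-102 + \left(14 + 21 i \sqrt{3}\right)\right) - 666 = \left(-88 + 21 i \sqrt{3}\right) - 666 = -754 + 21 i \sqrt{3}$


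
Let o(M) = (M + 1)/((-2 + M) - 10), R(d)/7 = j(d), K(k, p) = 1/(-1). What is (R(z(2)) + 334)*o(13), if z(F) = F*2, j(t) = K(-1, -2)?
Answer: 4578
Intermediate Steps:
K(k, p) = -1
j(t) = -1
z(F) = 2*F
R(d) = -7 (R(d) = 7*(-1) = -7)
o(M) = (1 + M)/(-12 + M)
(R(z(2)) + 334)*o(13) = (-7 + 334)*((1 + 13)/(-12 + 13)) = 327*(14/1) = 327*(1*14) = 327*14 = 4578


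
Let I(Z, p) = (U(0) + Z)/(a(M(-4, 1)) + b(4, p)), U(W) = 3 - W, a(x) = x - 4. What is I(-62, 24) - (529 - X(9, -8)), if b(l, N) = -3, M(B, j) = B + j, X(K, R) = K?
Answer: -5141/10 ≈ -514.10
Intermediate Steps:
a(x) = -4 + x
I(Z, p) = -3/10 - Z/10 (I(Z, p) = ((3 - 1*0) + Z)/((-4 + (-4 + 1)) - 3) = ((3 + 0) + Z)/((-4 - 3) - 3) = (3 + Z)/(-7 - 3) = (3 + Z)/(-10) = (3 + Z)*(-⅒) = -3/10 - Z/10)
I(-62, 24) - (529 - X(9, -8)) = (-3/10 - ⅒*(-62)) - (529 - 1*9) = (-3/10 + 31/5) - (529 - 9) = 59/10 - 1*520 = 59/10 - 520 = -5141/10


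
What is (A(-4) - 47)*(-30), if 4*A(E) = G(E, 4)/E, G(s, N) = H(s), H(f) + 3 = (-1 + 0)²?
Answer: 5625/4 ≈ 1406.3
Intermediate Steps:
H(f) = -2 (H(f) = -3 + (-1 + 0)² = -3 + (-1)² = -3 + 1 = -2)
G(s, N) = -2
A(E) = -1/(2*E) (A(E) = (-2/E)/4 = -1/(2*E))
(A(-4) - 47)*(-30) = (-½/(-4) - 47)*(-30) = (-½*(-¼) - 47)*(-30) = (⅛ - 47)*(-30) = -375/8*(-30) = 5625/4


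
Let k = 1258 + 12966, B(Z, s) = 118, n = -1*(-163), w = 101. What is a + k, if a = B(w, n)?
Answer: 14342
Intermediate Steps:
n = 163
a = 118
k = 14224
a + k = 118 + 14224 = 14342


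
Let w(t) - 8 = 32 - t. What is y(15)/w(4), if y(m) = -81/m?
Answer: -3/20 ≈ -0.15000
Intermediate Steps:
w(t) = 40 - t (w(t) = 8 + (32 - t) = 40 - t)
y(15)/w(4) = (-81/15)/(40 - 1*4) = (-81*1/15)/(40 - 4) = -27/5/36 = -27/5*1/36 = -3/20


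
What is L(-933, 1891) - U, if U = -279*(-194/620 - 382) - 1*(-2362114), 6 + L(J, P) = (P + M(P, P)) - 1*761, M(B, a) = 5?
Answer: -24676503/10 ≈ -2.4677e+6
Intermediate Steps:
L(J, P) = -762 + P (L(J, P) = -6 + ((P + 5) - 1*761) = -6 + ((5 + P) - 761) = -6 + (-756 + P) = -762 + P)
U = 24687793/10 (U = -279*(-194*1/620 - 382) + 2362114 = -279*(-97/310 - 382) + 2362114 = -279*(-118517/310) + 2362114 = 1066653/10 + 2362114 = 24687793/10 ≈ 2.4688e+6)
L(-933, 1891) - U = (-762 + 1891) - 1*24687793/10 = 1129 - 24687793/10 = -24676503/10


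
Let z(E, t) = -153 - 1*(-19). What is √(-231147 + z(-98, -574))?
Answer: I*√231281 ≈ 480.92*I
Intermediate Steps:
z(E, t) = -134 (z(E, t) = -153 + 19 = -134)
√(-231147 + z(-98, -574)) = √(-231147 - 134) = √(-231281) = I*√231281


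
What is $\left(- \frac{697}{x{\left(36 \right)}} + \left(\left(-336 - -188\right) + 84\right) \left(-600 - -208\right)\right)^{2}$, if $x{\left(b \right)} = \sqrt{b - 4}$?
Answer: $\frac{20141533617}{32} - 4371584 \sqrt{2} \approx 6.2324 \cdot 10^{8}$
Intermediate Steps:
$x{\left(b \right)} = \sqrt{-4 + b}$
$\left(- \frac{697}{x{\left(36 \right)}} + \left(\left(-336 - -188\right) + 84\right) \left(-600 - -208\right)\right)^{2} = \left(- \frac{697}{\sqrt{-4 + 36}} + \left(\left(-336 - -188\right) + 84\right) \left(-600 - -208\right)\right)^{2} = \left(- \frac{697}{\sqrt{32}} + \left(\left(-336 + 188\right) + 84\right) \left(-600 + 208\right)\right)^{2} = \left(- \frac{697}{4 \sqrt{2}} + \left(-148 + 84\right) \left(-392\right)\right)^{2} = \left(- 697 \frac{\sqrt{2}}{8} - -25088\right)^{2} = \left(- \frac{697 \sqrt{2}}{8} + 25088\right)^{2} = \left(25088 - \frac{697 \sqrt{2}}{8}\right)^{2}$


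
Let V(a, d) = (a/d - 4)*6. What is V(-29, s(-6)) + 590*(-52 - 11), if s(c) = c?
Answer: -37165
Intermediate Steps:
V(a, d) = -24 + 6*a/d (V(a, d) = (-4 + a/d)*6 = -24 + 6*a/d)
V(-29, s(-6)) + 590*(-52 - 11) = (-24 + 6*(-29)/(-6)) + 590*(-52 - 11) = (-24 + 6*(-29)*(-⅙)) + 590*(-63) = (-24 + 29) - 37170 = 5 - 37170 = -37165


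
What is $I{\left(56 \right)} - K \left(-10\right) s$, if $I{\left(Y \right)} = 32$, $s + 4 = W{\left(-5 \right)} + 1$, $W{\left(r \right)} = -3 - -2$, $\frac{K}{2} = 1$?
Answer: $-48$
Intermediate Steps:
$K = 2$ ($K = 2 \cdot 1 = 2$)
$W{\left(r \right)} = -1$ ($W{\left(r \right)} = -3 + 2 = -1$)
$s = -4$ ($s = -4 + \left(-1 + 1\right) = -4 + 0 = -4$)
$I{\left(56 \right)} - K \left(-10\right) s = 32 - 2 \left(-10\right) \left(-4\right) = 32 - \left(-20\right) \left(-4\right) = 32 - 80 = -48$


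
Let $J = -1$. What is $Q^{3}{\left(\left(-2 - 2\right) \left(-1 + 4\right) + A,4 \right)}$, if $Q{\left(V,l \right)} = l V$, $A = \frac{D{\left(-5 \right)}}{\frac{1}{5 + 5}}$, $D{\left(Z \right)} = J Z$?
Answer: $3511808$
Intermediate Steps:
$D{\left(Z \right)} = - Z$
$A = 50$ ($A = \frac{\left(-1\right) \left(-5\right)}{\frac{1}{5 + 5}} = \frac{5}{\frac{1}{10}} = 5 \frac{1}{\frac{1}{10}} = 5 \cdot 10 = 50$)
$Q{\left(V,l \right)} = V l$
$Q^{3}{\left(\left(-2 - 2\right) \left(-1 + 4\right) + A,4 \right)} = \left(\left(\left(-2 - 2\right) \left(-1 + 4\right) + 50\right) 4\right)^{3} = \left(\left(\left(-4\right) 3 + 50\right) 4\right)^{3} = \left(\left(-12 + 50\right) 4\right)^{3} = \left(38 \cdot 4\right)^{3} = 152^{3} = 3511808$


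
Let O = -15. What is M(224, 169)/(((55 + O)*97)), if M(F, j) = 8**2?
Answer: 8/485 ≈ 0.016495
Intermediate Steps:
M(F, j) = 64
M(224, 169)/(((55 + O)*97)) = 64/(((55 - 15)*97)) = 64/((40*97)) = 64/3880 = 64*(1/3880) = 8/485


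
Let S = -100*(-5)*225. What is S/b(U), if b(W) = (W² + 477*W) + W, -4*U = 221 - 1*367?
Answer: 150000/25039 ≈ 5.9907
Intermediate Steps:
U = 73/2 (U = -(221 - 1*367)/4 = -(221 - 367)/4 = -¼*(-146) = 73/2 ≈ 36.500)
b(W) = W² + 478*W
S = 112500 (S = 500*225 = 112500)
S/b(U) = 112500/((73*(478 + 73/2)/2)) = 112500/(((73/2)*(1029/2))) = 112500/(75117/4) = 112500*(4/75117) = 150000/25039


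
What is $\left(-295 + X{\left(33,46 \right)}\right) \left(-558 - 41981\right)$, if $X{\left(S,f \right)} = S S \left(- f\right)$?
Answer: $2143497671$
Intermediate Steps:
$X{\left(S,f \right)} = - f S^{2}$ ($X{\left(S,f \right)} = S^{2} \left(- f\right) = - f S^{2}$)
$\left(-295 + X{\left(33,46 \right)}\right) \left(-558 - 41981\right) = \left(-295 - 46 \cdot 33^{2}\right) \left(-558 - 41981\right) = \left(-295 - 46 \cdot 1089\right) \left(-42539\right) = \left(-295 - 50094\right) \left(-42539\right) = \left(-50389\right) \left(-42539\right) = 2143497671$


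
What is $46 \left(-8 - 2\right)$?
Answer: $-460$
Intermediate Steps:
$46 \left(-8 - 2\right) = 46 \left(-10\right) = -460$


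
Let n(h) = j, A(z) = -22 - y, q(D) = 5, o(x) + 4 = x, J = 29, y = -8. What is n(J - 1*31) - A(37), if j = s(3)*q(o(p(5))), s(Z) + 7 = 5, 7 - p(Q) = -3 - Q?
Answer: 4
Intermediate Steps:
p(Q) = 10 + Q (p(Q) = 7 - (-3 - Q) = 7 + (3 + Q) = 10 + Q)
s(Z) = -2 (s(Z) = -7 + 5 = -2)
o(x) = -4 + x
A(z) = -14 (A(z) = -22 - 1*(-8) = -22 + 8 = -14)
j = -10 (j = -2*5 = -10)
n(h) = -10
n(J - 1*31) - A(37) = -10 - 1*(-14) = -10 + 14 = 4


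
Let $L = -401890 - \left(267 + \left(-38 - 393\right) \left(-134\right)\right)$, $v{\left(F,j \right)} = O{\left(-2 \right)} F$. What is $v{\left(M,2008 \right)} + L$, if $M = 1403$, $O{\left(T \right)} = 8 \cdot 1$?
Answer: $-448687$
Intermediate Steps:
$O{\left(T \right)} = 8$
$v{\left(F,j \right)} = 8 F$
$L = -459911$ ($L = -401890 - \left(267 - -57754\right) = -401890 - \left(267 + 57754\right) = -401890 - 58021 = -459911$)
$v{\left(M,2008 \right)} + L = 8 \cdot 1403 - 459911 = 11224 - 459911 = -448687$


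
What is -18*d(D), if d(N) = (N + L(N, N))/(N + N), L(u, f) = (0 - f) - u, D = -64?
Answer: 9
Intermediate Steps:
L(u, f) = -f - u
d(N) = -½ (d(N) = (N + (-N - N))/(N + N) = (N - 2*N)/((2*N)) = (-N)*(1/(2*N)) = -½)
-18*d(D) = -18*(-½) = 9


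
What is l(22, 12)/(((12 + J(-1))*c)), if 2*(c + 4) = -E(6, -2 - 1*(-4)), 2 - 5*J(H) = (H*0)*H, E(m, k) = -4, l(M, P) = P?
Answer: -15/31 ≈ -0.48387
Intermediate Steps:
J(H) = ⅖ (J(H) = ⅖ - H*0*H/5 = ⅖ - 0*H = ⅖ - ⅕*0 = ⅖ + 0 = ⅖)
c = -2 (c = -4 + (-1*(-4))/2 = -4 + (½)*4 = -4 + 2 = -2)
l(22, 12)/(((12 + J(-1))*c)) = 12/(((12 + ⅖)*(-2))) = 12/(((62/5)*(-2))) = 12/(-124/5) = 12*(-5/124) = -15/31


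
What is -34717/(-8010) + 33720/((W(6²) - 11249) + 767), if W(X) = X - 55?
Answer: 94466017/84113010 ≈ 1.1231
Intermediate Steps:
W(X) = -55 + X
-34717/(-8010) + 33720/((W(6²) - 11249) + 767) = -34717/(-8010) + 33720/(((-55 + 6²) - 11249) + 767) = -34717*(-1/8010) + 33720/(((-55 + 36) - 11249) + 767) = 34717/8010 + 33720/((-19 - 11249) + 767) = 34717/8010 + 33720/(-11268 + 767) = 34717/8010 + 33720/(-10501) = 34717/8010 + 33720*(-1/10501) = 34717/8010 - 33720/10501 = 94466017/84113010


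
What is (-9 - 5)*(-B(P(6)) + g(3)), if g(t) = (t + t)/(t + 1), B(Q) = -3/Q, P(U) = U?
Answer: -28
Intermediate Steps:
g(t) = 2*t/(1 + t) (g(t) = (2*t)/(1 + t) = 2*t/(1 + t))
(-9 - 5)*(-B(P(6)) + g(3)) = (-9 - 5)*(-(-3)/6 + 2*3/(1 + 3)) = -14*(-(-3)/6 + 2*3/4) = -14*(-1*(-1/2) + 2*3*(1/4)) = -14*(1/2 + 3/2) = -14*2 = -28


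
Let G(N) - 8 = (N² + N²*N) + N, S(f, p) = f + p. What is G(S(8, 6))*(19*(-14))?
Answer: -787892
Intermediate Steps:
G(N) = 8 + N + N² + N³ (G(N) = 8 + ((N² + N²*N) + N) = 8 + ((N² + N³) + N) = 8 + (N + N² + N³) = 8 + N + N² + N³)
G(S(8, 6))*(19*(-14)) = (8 + (8 + 6) + (8 + 6)² + (8 + 6)³)*(19*(-14)) = (8 + 14 + 14² + 14³)*(-266) = (8 + 14 + 196 + 2744)*(-266) = 2962*(-266) = -787892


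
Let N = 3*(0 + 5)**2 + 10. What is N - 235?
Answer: -150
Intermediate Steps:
N = 85 (N = 3*5**2 + 10 = 3*25 + 10 = 75 + 10 = 85)
N - 235 = 85 - 235 = -150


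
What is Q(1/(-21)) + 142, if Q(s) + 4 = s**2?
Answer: 60859/441 ≈ 138.00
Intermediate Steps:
Q(s) = -4 + s**2
Q(1/(-21)) + 142 = (-4 + (1/(-21))**2) + 142 = (-4 + (-1/21)**2) + 142 = (-4 + 1/441) + 142 = -1763/441 + 142 = 60859/441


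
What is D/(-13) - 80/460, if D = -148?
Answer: 3352/299 ≈ 11.211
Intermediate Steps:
D/(-13) - 80/460 = -148/(-13) - 80/460 = -148*(-1/13) - 80*1/460 = 148/13 - 4/23 = 3352/299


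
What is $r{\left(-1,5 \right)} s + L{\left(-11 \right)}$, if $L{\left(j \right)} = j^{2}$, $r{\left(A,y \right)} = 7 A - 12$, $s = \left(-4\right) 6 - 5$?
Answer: $672$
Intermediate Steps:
$s = -29$ ($s = -24 - 5 = -29$)
$r{\left(A,y \right)} = -12 + 7 A$
$r{\left(-1,5 \right)} s + L{\left(-11 \right)} = \left(-12 + 7 \left(-1\right)\right) \left(-29\right) + \left(-11\right)^{2} = \left(-12 - 7\right) \left(-29\right) + 121 = \left(-19\right) \left(-29\right) + 121 = 551 + 121 = 672$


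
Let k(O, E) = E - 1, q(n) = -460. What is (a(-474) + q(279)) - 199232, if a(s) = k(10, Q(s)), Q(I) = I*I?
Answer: 24983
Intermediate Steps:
Q(I) = I²
k(O, E) = -1 + E
a(s) = -1 + s²
(a(-474) + q(279)) - 199232 = ((-1 + (-474)²) - 460) - 199232 = ((-1 + 224676) - 460) - 199232 = (224675 - 460) - 199232 = 224215 - 199232 = 24983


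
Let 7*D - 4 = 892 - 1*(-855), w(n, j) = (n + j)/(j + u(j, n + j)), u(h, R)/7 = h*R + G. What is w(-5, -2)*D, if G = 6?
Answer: -1751/138 ≈ -12.688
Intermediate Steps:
u(h, R) = 42 + 7*R*h (u(h, R) = 7*(h*R + 6) = 7*(R*h + 6) = 7*(6 + R*h) = 42 + 7*R*h)
w(n, j) = (j + n)/(42 + j + 7*j*(j + n)) (w(n, j) = (n + j)/(j + (42 + 7*(n + j)*j)) = (j + n)/(j + (42 + 7*(j + n)*j)) = (j + n)/(j + (42 + 7*j*(j + n))) = (j + n)/(42 + j + 7*j*(j + n)))
D = 1751/7 (D = 4/7 + (892 - 1*(-855))/7 = 4/7 + (892 + 855)/7 = 4/7 + (⅐)*1747 = 4/7 + 1747/7 = 1751/7 ≈ 250.14)
w(-5, -2)*D = ((-2 - 5)/(42 - 2 + 7*(-2)*(-2 - 5)))*(1751/7) = (-7/(42 - 2 + 7*(-2)*(-7)))*(1751/7) = (-7/(42 - 2 + 98))*(1751/7) = (-7/138)*(1751/7) = ((1/138)*(-7))*(1751/7) = -7/138*1751/7 = -1751/138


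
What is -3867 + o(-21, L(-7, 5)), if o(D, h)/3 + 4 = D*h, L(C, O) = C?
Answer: -3438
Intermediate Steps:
o(D, h) = -12 + 3*D*h (o(D, h) = -12 + 3*(D*h) = -12 + 3*D*h)
-3867 + o(-21, L(-7, 5)) = -3867 + (-12 + 3*(-21)*(-7)) = -3867 + (-12 + 441) = -3867 + 429 = -3438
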